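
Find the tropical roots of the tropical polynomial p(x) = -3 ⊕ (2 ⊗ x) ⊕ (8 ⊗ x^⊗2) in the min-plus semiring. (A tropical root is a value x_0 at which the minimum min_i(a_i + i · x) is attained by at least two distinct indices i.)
Roots: {-6, -5}

Each tropical root is a break point of the lower envelope of the lines y = a_i + i · x (there are 3 lines, with slopes 0, 1, ..., 2). Only the lines that attain the minimum somewhere contribute to roots; other lines are dominated. Here the surviving (envelope) indices are i = 2, i = 1, i = 0.
Intersections between consecutive envelope lines give the roots: for adjacent envelope indices i < j the intersection is x = (a_i − a_j) / (j − i). Reading off the sorted break points: {-6, -5}.
Verification: at each break x_0, at least two indices attain the minimum of min_i(a_i + i · x_0).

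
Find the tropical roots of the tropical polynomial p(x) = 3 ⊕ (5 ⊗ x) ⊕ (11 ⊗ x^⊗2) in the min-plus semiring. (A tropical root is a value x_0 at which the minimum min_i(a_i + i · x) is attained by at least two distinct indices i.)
Roots: {-6, -2}

Each tropical root is a break point of the lower envelope of the lines y = a_i + i · x (there are 3 lines, with slopes 0, 1, ..., 2). Only the lines that attain the minimum somewhere contribute to roots; other lines are dominated. Here the surviving (envelope) indices are i = 2, i = 1, i = 0.
Intersections between consecutive envelope lines give the roots: for adjacent envelope indices i < j the intersection is x = (a_i − a_j) / (j − i). Reading off the sorted break points: {-6, -2}.
Verification: at each break x_0, at least two indices attain the minimum of min_i(a_i + i · x_0).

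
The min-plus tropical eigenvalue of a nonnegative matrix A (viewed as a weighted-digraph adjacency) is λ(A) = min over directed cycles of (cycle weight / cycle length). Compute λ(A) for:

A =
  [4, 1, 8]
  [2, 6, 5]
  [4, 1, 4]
λ(A) = 3/2

Enumerate directed cycles and compute their means (weight / length). Sample:
  cycle 0 → 0: weight = 4, length = 1, mean = 4/1 ≈ 4.000
  cycle 1 → 1: weight = 6, length = 1, mean = 6/1 ≈ 6.000
  cycle 2 → 2: weight = 4, length = 1, mean = 4/1 ≈ 4.000
  cycle 0 → 1 → 0: weight = 3, length = 2, mean = 3/2 ≈ 1.500
  cycle 0 → 2 → 0: weight = 12, length = 2, mean = 12/2 ≈ 6.000
  cycle 1 → 0 → 1: weight = 3, length = 2, mean = 3/2 ≈ 1.500
Minimum mean = 1.500, attained e.g. along the cycle 0 → 1 → 0 with weight 3 and length 2. So λ(A) = 3/2 = 3/2.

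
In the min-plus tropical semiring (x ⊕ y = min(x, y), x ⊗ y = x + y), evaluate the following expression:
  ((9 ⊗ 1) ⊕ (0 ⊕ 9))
((9 ⊗ 1) ⊕ (0 ⊕ 9)) = 0

Expand innermost to outermost. Recall ⊕ takes the minimum of its arguments and ⊗ takes their sum. Working out the expression ((9 ⊗ 1) ⊕ (0 ⊕ 9)) gives 0.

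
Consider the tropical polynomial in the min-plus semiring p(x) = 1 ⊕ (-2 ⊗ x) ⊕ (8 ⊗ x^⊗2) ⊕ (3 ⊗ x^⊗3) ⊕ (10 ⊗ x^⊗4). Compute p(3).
p(3) = 1

A tropical monomial a ⊗ x^⊗i evaluates to a + i · x. Evaluating each term at x = 3:
  Term 0 contributes 1 + 0 · 3 = 1
  Term 1 contributes -2 + 1 · 3 = 1
  Term 2 contributes 8 + 2 · 3 = 14
  Term 3 contributes 3 + 3 · 3 = 12
  Term 4 contributes 10 + 4 · 3 = 22
p(3) = ⊕ of these = min[1, 1, 14, 12, 22] = 1.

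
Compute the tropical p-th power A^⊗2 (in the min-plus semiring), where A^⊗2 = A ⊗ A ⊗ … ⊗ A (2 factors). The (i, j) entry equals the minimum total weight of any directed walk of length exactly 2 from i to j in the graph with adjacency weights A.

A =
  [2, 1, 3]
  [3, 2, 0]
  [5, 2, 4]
A^⊗2 =
  [4, 3, 1]
  [5, 2, 2]
  [5, 4, 2]

Each entry (A^⊗2)_ij equals the minimum over all length-2 walks i = v_0 → v_1 → … → v_2 = j of Σ_t A[v_t][v_{t+1}]. For example, for (i, j) = (0, 2) we minimise over 3 possible intermediate vertex sequences; the minimum is 1, attained along the walk 0 → 1 → 2.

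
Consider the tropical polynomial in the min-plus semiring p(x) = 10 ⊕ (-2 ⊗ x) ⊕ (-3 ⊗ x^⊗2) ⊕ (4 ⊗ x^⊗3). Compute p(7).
p(7) = 5

A tropical monomial a ⊗ x^⊗i evaluates to a + i · x. Evaluating each term at x = 7:
  Term 0 contributes 10 + 0 · 7 = 10
  Term 1 contributes -2 + 1 · 7 = 5
  Term 2 contributes -3 + 2 · 7 = 11
  Term 3 contributes 4 + 3 · 7 = 25
p(7) = ⊕ of these = min[10, 5, 11, 25] = 5.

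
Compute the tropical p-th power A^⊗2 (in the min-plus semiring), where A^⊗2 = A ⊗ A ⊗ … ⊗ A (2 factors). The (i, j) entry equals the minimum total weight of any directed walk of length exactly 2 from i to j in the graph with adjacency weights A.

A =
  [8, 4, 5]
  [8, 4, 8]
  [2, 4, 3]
A^⊗2 =
  [7, 8, 8]
  [10, 8, 11]
  [5, 6, 6]

Each entry (A^⊗2)_ij equals the minimum over all length-2 walks i = v_0 → v_1 → … → v_2 = j of Σ_t A[v_t][v_{t+1}]. For example, for (i, j) = (0, 2) we minimise over 3 possible intermediate vertex sequences; the minimum is 8, attained along the walk 0 → 2 → 2.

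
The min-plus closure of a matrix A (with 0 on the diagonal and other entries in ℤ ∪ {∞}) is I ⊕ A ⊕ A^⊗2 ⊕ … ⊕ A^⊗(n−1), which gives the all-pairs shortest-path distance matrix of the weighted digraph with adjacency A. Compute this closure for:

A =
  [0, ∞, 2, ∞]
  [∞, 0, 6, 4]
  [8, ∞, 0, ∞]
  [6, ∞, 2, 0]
Closure =
  [0, ∞, 2, ∞]
  [10, 0, 6, 4]
  [8, ∞, 0, ∞]
  [6, ∞, 2, 0]

This is the Floyd-Warshall all-pairs shortest-path computation. For each intermediate vertex k = 0, 1, …, 3, update dist[i][j] ← min(dist[i][j], dist[i][k] + dist[k][j]). The final matrix gives, for each (i, j), the minimum total weight of any directed path from i to j (possibly empty when i = j).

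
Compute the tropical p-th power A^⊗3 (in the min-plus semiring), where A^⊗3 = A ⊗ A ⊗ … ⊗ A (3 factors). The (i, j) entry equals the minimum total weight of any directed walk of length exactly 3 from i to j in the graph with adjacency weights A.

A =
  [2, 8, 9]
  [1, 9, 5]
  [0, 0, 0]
A^⊗3 =
  [6, 9, 9]
  [5, 5, 5]
  [0, 0, 0]

Each entry (A^⊗3)_ij equals the minimum over all length-3 walks i = v_0 → v_1 → … → v_3 = j of Σ_t A[v_t][v_{t+1}]. For example, for (i, j) = (0, 2) we minimise over 9 possible intermediate vertex sequences; the minimum is 9, attained along the walk 0 → 2 → 2 → 2.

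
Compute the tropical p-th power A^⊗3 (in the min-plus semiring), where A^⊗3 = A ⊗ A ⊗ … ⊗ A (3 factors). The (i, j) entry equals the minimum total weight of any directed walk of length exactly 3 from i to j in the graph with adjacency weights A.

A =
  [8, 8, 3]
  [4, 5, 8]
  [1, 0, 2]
A^⊗3 =
  [6, 5, 7]
  [8, 7, 9]
  [5, 4, 6]

Each entry (A^⊗3)_ij equals the minimum over all length-3 walks i = v_0 → v_1 → … → v_3 = j of Σ_t A[v_t][v_{t+1}]. For example, for (i, j) = (0, 2) we minimise over 9 possible intermediate vertex sequences; the minimum is 7, attained along the walk 0 → 2 → 0 → 2.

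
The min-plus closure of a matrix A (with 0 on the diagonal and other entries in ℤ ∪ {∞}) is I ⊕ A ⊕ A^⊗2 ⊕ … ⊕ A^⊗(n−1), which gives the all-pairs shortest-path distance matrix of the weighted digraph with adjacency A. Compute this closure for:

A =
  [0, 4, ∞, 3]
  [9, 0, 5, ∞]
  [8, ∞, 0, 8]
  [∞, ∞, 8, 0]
Closure =
  [0, 4, 9, 3]
  [9, 0, 5, 12]
  [8, 12, 0, 8]
  [16, 20, 8, 0]

This is the Floyd-Warshall all-pairs shortest-path computation. For each intermediate vertex k = 0, 1, …, 3, update dist[i][j] ← min(dist[i][j], dist[i][k] + dist[k][j]). The final matrix gives, for each (i, j), the minimum total weight of any directed path from i to j (possibly empty when i = j).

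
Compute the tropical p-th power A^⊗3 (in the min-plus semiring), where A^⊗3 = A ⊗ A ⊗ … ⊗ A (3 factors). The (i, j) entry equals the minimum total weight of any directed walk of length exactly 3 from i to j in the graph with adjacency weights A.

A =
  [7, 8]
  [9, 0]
A^⊗3 =
  [17, 8]
  [9, 0]

Each entry (A^⊗3)_ij equals the minimum over all length-3 walks i = v_0 → v_1 → … → v_3 = j of Σ_t A[v_t][v_{t+1}]. For example, for (i, j) = (0, 1) we minimise over 4 possible intermediate vertex sequences; the minimum is 8, attained along the walk 0 → 1 → 1 → 1.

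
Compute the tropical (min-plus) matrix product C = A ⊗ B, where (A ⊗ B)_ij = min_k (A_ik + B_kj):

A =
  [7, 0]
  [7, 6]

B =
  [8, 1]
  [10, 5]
A ⊗ B =
  [10, 5]
  [15, 8]

Apply the min-plus product entry-by-entry:
  C[0][0] = min over k of (A[0][0] + B[0][0] = 7 + 8 = 15, A[0][1] + B[1][0] = 0 + 10 = 10) = 10 (attained at k = 1)
  C[0][1] = min over k of (A[0][0] + B[0][1] = 7 + 1 = 8, A[0][1] + B[1][1] = 0 + 5 = 5) = 5 (attained at k = 1)
  C[1][0] = min over k of (A[1][0] + B[0][0] = 7 + 8 = 15, A[1][1] + B[1][0] = 6 + 10 = 16) = 15 (attained at k = 0)
  C[1][1] = min over k of (A[1][0] + B[0][1] = 7 + 1 = 8, A[1][1] + B[1][1] = 6 + 5 = 11) = 8 (attained at k = 0)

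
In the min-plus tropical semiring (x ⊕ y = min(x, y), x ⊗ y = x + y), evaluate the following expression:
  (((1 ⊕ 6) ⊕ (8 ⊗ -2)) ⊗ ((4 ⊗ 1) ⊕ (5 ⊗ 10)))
(((1 ⊕ 6) ⊕ (8 ⊗ -2)) ⊗ ((4 ⊗ 1) ⊕ (5 ⊗ 10))) = 6

Expand innermost to outermost. Recall ⊕ takes the minimum of its arguments and ⊗ takes their sum. Working out the expression (((1 ⊕ 6) ⊕ (8 ⊗ -2)) ⊗ ((4 ⊗ 1) ⊕ (5 ⊗ 10))) gives 6.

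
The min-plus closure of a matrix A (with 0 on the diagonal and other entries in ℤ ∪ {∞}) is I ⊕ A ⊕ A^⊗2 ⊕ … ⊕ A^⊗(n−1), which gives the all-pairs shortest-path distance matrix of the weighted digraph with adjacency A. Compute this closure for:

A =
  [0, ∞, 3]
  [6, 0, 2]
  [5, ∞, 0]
Closure =
  [0, ∞, 3]
  [6, 0, 2]
  [5, ∞, 0]

This is the Floyd-Warshall all-pairs shortest-path computation. For each intermediate vertex k = 0, 1, …, 2, update dist[i][j] ← min(dist[i][j], dist[i][k] + dist[k][j]). The final matrix gives, for each (i, j), the minimum total weight of any directed path from i to j (possibly empty when i = j).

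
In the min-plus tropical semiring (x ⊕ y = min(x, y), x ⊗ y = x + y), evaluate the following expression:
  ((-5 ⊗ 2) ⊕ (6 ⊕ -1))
((-5 ⊗ 2) ⊕ (6 ⊕ -1)) = -3

Expand innermost to outermost. Recall ⊕ takes the minimum of its arguments and ⊗ takes their sum. Working out the expression ((-5 ⊗ 2) ⊕ (6 ⊕ -1)) gives -3.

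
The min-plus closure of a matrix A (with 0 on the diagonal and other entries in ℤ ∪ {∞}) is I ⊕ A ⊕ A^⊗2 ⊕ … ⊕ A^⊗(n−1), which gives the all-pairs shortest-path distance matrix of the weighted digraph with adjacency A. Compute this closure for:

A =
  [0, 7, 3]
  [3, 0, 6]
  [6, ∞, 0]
Closure =
  [0, 7, 3]
  [3, 0, 6]
  [6, 13, 0]

This is the Floyd-Warshall all-pairs shortest-path computation. For each intermediate vertex k = 0, 1, …, 2, update dist[i][j] ← min(dist[i][j], dist[i][k] + dist[k][j]). The final matrix gives, for each (i, j), the minimum total weight of any directed path from i to j (possibly empty when i = j).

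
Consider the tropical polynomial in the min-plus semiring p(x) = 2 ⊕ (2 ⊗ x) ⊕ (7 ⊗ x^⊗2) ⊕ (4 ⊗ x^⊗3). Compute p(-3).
p(-3) = -5

A tropical monomial a ⊗ x^⊗i evaluates to a + i · x. Evaluating each term at x = -3:
  Term 0 contributes 2 + 0 · -3 = 2
  Term 1 contributes 2 + 1 · -3 = -1
  Term 2 contributes 7 + 2 · -3 = 1
  Term 3 contributes 4 + 3 · -3 = -5
p(-3) = ⊕ of these = min[2, -1, 1, -5] = -5.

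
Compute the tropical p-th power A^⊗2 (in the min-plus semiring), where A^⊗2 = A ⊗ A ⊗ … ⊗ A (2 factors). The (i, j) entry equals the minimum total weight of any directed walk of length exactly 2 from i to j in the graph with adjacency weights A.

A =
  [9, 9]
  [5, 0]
A^⊗2 =
  [14, 9]
  [5, 0]

Each entry (A^⊗2)_ij equals the minimum over all length-2 walks i = v_0 → v_1 → … → v_2 = j of Σ_t A[v_t][v_{t+1}]. For example, for (i, j) = (0, 1) we minimise over 2 possible intermediate vertex sequences; the minimum is 9, attained along the walk 0 → 1 → 1.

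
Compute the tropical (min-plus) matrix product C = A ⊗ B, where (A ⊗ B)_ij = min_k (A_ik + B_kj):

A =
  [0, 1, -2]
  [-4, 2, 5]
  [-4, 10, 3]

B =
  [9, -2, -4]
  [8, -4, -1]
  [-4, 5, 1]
A ⊗ B =
  [-6, -3, -4]
  [1, -6, -8]
  [-1, -6, -8]

Apply the min-plus product entry-by-entry:
  C[0][0] = min over k of (A[0][0] + B[0][0] = 0 + 9 = 9, A[0][1] + B[1][0] = 1 + 8 = 9, A[0][2] + B[2][0] = -2 + -4 = -6) = -6 (attained at k = 2)
  C[0][1] = min over k of (A[0][0] + B[0][1] = 0 + -2 = -2, A[0][1] + B[1][1] = 1 + -4 = -3, A[0][2] + B[2][1] = -2 + 5 = 3) = -3 (attained at k = 1)
  C[0][2] = min over k of (A[0][0] + B[0][2] = 0 + -4 = -4, A[0][1] + B[1][2] = 1 + -1 = 0, A[0][2] + B[2][2] = -2 + 1 = -1) = -4 (attained at k = 0)
  C[1][0] = min over k of (A[1][0] + B[0][0] = -4 + 9 = 5, A[1][1] + B[1][0] = 2 + 8 = 10, A[1][2] + B[2][0] = 5 + -4 = 1) = 1 (attained at k = 2)
  C[1][1] = min over k of (A[1][0] + B[0][1] = -4 + -2 = -6, A[1][1] + B[1][1] = 2 + -4 = -2, A[1][2] + B[2][1] = 5 + 5 = 10) = -6 (attained at k = 0)
  C[1][2] = min over k of (A[1][0] + B[0][2] = -4 + -4 = -8, A[1][1] + B[1][2] = 2 + -1 = 1, A[1][2] + B[2][2] = 5 + 1 = 6) = -8 (attained at k = 0)
  C[2][0] = min over k of (A[2][0] + B[0][0] = -4 + 9 = 5, A[2][1] + B[1][0] = 10 + 8 = 18, A[2][2] + B[2][0] = 3 + -4 = -1) = -1 (attained at k = 2)
  C[2][1] = min over k of (A[2][0] + B[0][1] = -4 + -2 = -6, A[2][1] + B[1][1] = 10 + -4 = 6, A[2][2] + B[2][1] = 3 + 5 = 8) = -6 (attained at k = 0)
  C[2][2] = min over k of (A[2][0] + B[0][2] = -4 + -4 = -8, A[2][1] + B[1][2] = 10 + -1 = 9, A[2][2] + B[2][2] = 3 + 1 = 4) = -8 (attained at k = 0)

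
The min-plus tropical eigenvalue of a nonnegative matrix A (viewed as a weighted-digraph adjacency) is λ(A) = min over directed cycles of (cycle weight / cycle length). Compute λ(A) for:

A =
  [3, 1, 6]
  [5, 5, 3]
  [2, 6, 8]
λ(A) = 2

Enumerate directed cycles and compute their means (weight / length). Sample:
  cycle 0 → 0: weight = 3, length = 1, mean = 3/1 ≈ 3.000
  cycle 1 → 1: weight = 5, length = 1, mean = 5/1 ≈ 5.000
  cycle 2 → 2: weight = 8, length = 1, mean = 8/1 ≈ 8.000
  cycle 0 → 1 → 0: weight = 6, length = 2, mean = 6/2 ≈ 3.000
  cycle 0 → 2 → 0: weight = 8, length = 2, mean = 8/2 ≈ 4.000
  cycle 1 → 0 → 1: weight = 6, length = 2, mean = 6/2 ≈ 3.000
Minimum mean = 2.000, attained e.g. along the cycle 0 → 1 → 2 → 0 with weight 6 and length 3. So λ(A) = 6/3 = 2.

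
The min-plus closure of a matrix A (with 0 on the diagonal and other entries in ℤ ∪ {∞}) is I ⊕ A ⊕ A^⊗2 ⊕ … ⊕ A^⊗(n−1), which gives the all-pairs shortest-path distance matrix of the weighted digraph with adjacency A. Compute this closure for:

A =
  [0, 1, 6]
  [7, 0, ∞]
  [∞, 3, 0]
Closure =
  [0, 1, 6]
  [7, 0, 13]
  [10, 3, 0]

This is the Floyd-Warshall all-pairs shortest-path computation. For each intermediate vertex k = 0, 1, …, 2, update dist[i][j] ← min(dist[i][j], dist[i][k] + dist[k][j]). The final matrix gives, for each (i, j), the minimum total weight of any directed path from i to j (possibly empty when i = j).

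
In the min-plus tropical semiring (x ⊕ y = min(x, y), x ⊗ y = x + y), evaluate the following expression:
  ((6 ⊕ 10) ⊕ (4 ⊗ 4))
((6 ⊕ 10) ⊕ (4 ⊗ 4)) = 6

Expand innermost to outermost. Recall ⊕ takes the minimum of its arguments and ⊗ takes their sum. Working out the expression ((6 ⊕ 10) ⊕ (4 ⊗ 4)) gives 6.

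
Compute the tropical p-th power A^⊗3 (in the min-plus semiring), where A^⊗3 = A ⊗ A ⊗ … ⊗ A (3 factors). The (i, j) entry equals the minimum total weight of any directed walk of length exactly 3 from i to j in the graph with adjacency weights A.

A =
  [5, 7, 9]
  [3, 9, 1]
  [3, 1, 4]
A^⊗3 =
  [11, 9, 11]
  [5, 6, 3]
  [5, 3, 6]

Each entry (A^⊗3)_ij equals the minimum over all length-3 walks i = v_0 → v_1 → … → v_3 = j of Σ_t A[v_t][v_{t+1}]. For example, for (i, j) = (0, 2) we minimise over 9 possible intermediate vertex sequences; the minimum is 11, attained along the walk 0 → 2 → 1 → 2.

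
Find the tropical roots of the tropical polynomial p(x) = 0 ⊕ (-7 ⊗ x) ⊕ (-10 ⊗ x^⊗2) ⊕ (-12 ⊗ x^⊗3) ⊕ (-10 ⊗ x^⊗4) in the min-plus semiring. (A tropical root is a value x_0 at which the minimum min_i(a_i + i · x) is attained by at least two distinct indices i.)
Roots: {-2, 2, 3, 7}

Each tropical root is a break point of the lower envelope of the lines y = a_i + i · x (there are 5 lines, with slopes 0, 1, ..., 4). Only the lines that attain the minimum somewhere contribute to roots; other lines are dominated. Here the surviving (envelope) indices are i = 4, i = 3, i = 2, i = 1, i = 0.
Intersections between consecutive envelope lines give the roots: for adjacent envelope indices i < j the intersection is x = (a_i − a_j) / (j − i). Reading off the sorted break points: {-2, 2, 3, 7}.
Verification: at each break x_0, at least two indices attain the minimum of min_i(a_i + i · x_0).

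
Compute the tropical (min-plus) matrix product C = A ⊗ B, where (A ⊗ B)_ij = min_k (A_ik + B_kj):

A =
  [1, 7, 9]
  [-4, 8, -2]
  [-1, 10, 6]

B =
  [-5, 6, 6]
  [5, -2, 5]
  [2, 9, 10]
A ⊗ B =
  [-4, 5, 7]
  [-9, 2, 2]
  [-6, 5, 5]

Apply the min-plus product entry-by-entry:
  C[0][0] = min over k of (A[0][0] + B[0][0] = 1 + -5 = -4, A[0][1] + B[1][0] = 7 + 5 = 12, A[0][2] + B[2][0] = 9 + 2 = 11) = -4 (attained at k = 0)
  C[0][1] = min over k of (A[0][0] + B[0][1] = 1 + 6 = 7, A[0][1] + B[1][1] = 7 + -2 = 5, A[0][2] + B[2][1] = 9 + 9 = 18) = 5 (attained at k = 1)
  C[0][2] = min over k of (A[0][0] + B[0][2] = 1 + 6 = 7, A[0][1] + B[1][2] = 7 + 5 = 12, A[0][2] + B[2][2] = 9 + 10 = 19) = 7 (attained at k = 0)
  C[1][0] = min over k of (A[1][0] + B[0][0] = -4 + -5 = -9, A[1][1] + B[1][0] = 8 + 5 = 13, A[1][2] + B[2][0] = -2 + 2 = 0) = -9 (attained at k = 0)
  C[1][1] = min over k of (A[1][0] + B[0][1] = -4 + 6 = 2, A[1][1] + B[1][1] = 8 + -2 = 6, A[1][2] + B[2][1] = -2 + 9 = 7) = 2 (attained at k = 0)
  C[1][2] = min over k of (A[1][0] + B[0][2] = -4 + 6 = 2, A[1][1] + B[1][2] = 8 + 5 = 13, A[1][2] + B[2][2] = -2 + 10 = 8) = 2 (attained at k = 0)
  C[2][0] = min over k of (A[2][0] + B[0][0] = -1 + -5 = -6, A[2][1] + B[1][0] = 10 + 5 = 15, A[2][2] + B[2][0] = 6 + 2 = 8) = -6 (attained at k = 0)
  C[2][1] = min over k of (A[2][0] + B[0][1] = -1 + 6 = 5, A[2][1] + B[1][1] = 10 + -2 = 8, A[2][2] + B[2][1] = 6 + 9 = 15) = 5 (attained at k = 0)
  C[2][2] = min over k of (A[2][0] + B[0][2] = -1 + 6 = 5, A[2][1] + B[1][2] = 10 + 5 = 15, A[2][2] + B[2][2] = 6 + 10 = 16) = 5 (attained at k = 0)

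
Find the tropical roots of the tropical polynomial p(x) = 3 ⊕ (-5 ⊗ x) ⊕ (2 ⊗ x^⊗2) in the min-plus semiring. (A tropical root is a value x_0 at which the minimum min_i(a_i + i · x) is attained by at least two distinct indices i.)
Roots: {-7, 8}

Each tropical root is a break point of the lower envelope of the lines y = a_i + i · x (there are 3 lines, with slopes 0, 1, ..., 2). Only the lines that attain the minimum somewhere contribute to roots; other lines are dominated. Here the surviving (envelope) indices are i = 2, i = 1, i = 0.
Intersections between consecutive envelope lines give the roots: for adjacent envelope indices i < j the intersection is x = (a_i − a_j) / (j − i). Reading off the sorted break points: {-7, 8}.
Verification: at each break x_0, at least two indices attain the minimum of min_i(a_i + i · x_0).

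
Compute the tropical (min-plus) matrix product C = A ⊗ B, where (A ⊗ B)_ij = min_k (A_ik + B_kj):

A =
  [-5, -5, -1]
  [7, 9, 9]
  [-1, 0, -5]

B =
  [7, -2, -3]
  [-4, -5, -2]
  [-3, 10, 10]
A ⊗ B =
  [-9, -10, -8]
  [5, 4, 4]
  [-8, -5, -4]

Apply the min-plus product entry-by-entry:
  C[0][0] = min over k of (A[0][0] + B[0][0] = -5 + 7 = 2, A[0][1] + B[1][0] = -5 + -4 = -9, A[0][2] + B[2][0] = -1 + -3 = -4) = -9 (attained at k = 1)
  C[0][1] = min over k of (A[0][0] + B[0][1] = -5 + -2 = -7, A[0][1] + B[1][1] = -5 + -5 = -10, A[0][2] + B[2][1] = -1 + 10 = 9) = -10 (attained at k = 1)
  C[0][2] = min over k of (A[0][0] + B[0][2] = -5 + -3 = -8, A[0][1] + B[1][2] = -5 + -2 = -7, A[0][2] + B[2][2] = -1 + 10 = 9) = -8 (attained at k = 0)
  C[1][0] = min over k of (A[1][0] + B[0][0] = 7 + 7 = 14, A[1][1] + B[1][0] = 9 + -4 = 5, A[1][2] + B[2][0] = 9 + -3 = 6) = 5 (attained at k = 1)
  C[1][1] = min over k of (A[1][0] + B[0][1] = 7 + -2 = 5, A[1][1] + B[1][1] = 9 + -5 = 4, A[1][2] + B[2][1] = 9 + 10 = 19) = 4 (attained at k = 1)
  C[1][2] = min over k of (A[1][0] + B[0][2] = 7 + -3 = 4, A[1][1] + B[1][2] = 9 + -2 = 7, A[1][2] + B[2][2] = 9 + 10 = 19) = 4 (attained at k = 0)
  C[2][0] = min over k of (A[2][0] + B[0][0] = -1 + 7 = 6, A[2][1] + B[1][0] = 0 + -4 = -4, A[2][2] + B[2][0] = -5 + -3 = -8) = -8 (attained at k = 2)
  C[2][1] = min over k of (A[2][0] + B[0][1] = -1 + -2 = -3, A[2][1] + B[1][1] = 0 + -5 = -5, A[2][2] + B[2][1] = -5 + 10 = 5) = -5 (attained at k = 1)
  C[2][2] = min over k of (A[2][0] + B[0][2] = -1 + -3 = -4, A[2][1] + B[1][2] = 0 + -2 = -2, A[2][2] + B[2][2] = -5 + 10 = 5) = -4 (attained at k = 0)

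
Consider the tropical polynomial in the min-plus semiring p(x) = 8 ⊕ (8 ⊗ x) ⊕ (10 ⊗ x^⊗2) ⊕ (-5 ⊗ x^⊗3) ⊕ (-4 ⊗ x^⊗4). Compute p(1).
p(1) = -2

A tropical monomial a ⊗ x^⊗i evaluates to a + i · x. Evaluating each term at x = 1:
  Term 0 contributes 8 + 0 · 1 = 8
  Term 1 contributes 8 + 1 · 1 = 9
  Term 2 contributes 10 + 2 · 1 = 12
  Term 3 contributes -5 + 3 · 1 = -2
  Term 4 contributes -4 + 4 · 1 = 0
p(1) = ⊕ of these = min[8, 9, 12, -2, 0] = -2.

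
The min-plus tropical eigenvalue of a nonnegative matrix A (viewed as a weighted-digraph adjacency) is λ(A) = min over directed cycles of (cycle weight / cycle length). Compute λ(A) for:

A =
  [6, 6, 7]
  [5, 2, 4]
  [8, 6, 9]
λ(A) = 2

Enumerate directed cycles and compute their means (weight / length). Sample:
  cycle 0 → 0: weight = 6, length = 1, mean = 6/1 ≈ 6.000
  cycle 1 → 1: weight = 2, length = 1, mean = 2/1 ≈ 2.000
  cycle 2 → 2: weight = 9, length = 1, mean = 9/1 ≈ 9.000
  cycle 0 → 1 → 0: weight = 11, length = 2, mean = 11/2 ≈ 5.500
  cycle 0 → 2 → 0: weight = 15, length = 2, mean = 15/2 ≈ 7.500
  cycle 1 → 0 → 1: weight = 11, length = 2, mean = 11/2 ≈ 5.500
Minimum mean = 2.000, attained e.g. along the cycle 1 → 1 with weight 2 and length 1. So λ(A) = 2/1 = 2.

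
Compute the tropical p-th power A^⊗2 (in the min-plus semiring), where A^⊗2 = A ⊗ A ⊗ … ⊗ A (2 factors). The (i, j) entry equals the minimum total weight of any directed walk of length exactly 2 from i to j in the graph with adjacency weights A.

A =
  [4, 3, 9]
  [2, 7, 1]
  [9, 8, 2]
A^⊗2 =
  [5, 7, 4]
  [6, 5, 3]
  [10, 10, 4]

Each entry (A^⊗2)_ij equals the minimum over all length-2 walks i = v_0 → v_1 → … → v_2 = j of Σ_t A[v_t][v_{t+1}]. For example, for (i, j) = (0, 2) we minimise over 3 possible intermediate vertex sequences; the minimum is 4, attained along the walk 0 → 1 → 2.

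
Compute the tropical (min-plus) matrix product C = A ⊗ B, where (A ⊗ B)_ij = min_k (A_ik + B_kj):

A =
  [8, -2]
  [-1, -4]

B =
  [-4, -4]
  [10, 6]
A ⊗ B =
  [4, 4]
  [-5, -5]

Apply the min-plus product entry-by-entry:
  C[0][0] = min over k of (A[0][0] + B[0][0] = 8 + -4 = 4, A[0][1] + B[1][0] = -2 + 10 = 8) = 4 (attained at k = 0)
  C[0][1] = min over k of (A[0][0] + B[0][1] = 8 + -4 = 4, A[0][1] + B[1][1] = -2 + 6 = 4) = 4 (attained at k = 0)
  C[1][0] = min over k of (A[1][0] + B[0][0] = -1 + -4 = -5, A[1][1] + B[1][0] = -4 + 10 = 6) = -5 (attained at k = 0)
  C[1][1] = min over k of (A[1][0] + B[0][1] = -1 + -4 = -5, A[1][1] + B[1][1] = -4 + 6 = 2) = -5 (attained at k = 0)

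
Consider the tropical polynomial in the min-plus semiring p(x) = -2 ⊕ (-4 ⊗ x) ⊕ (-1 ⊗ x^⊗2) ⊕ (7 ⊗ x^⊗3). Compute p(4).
p(4) = -2

A tropical monomial a ⊗ x^⊗i evaluates to a + i · x. Evaluating each term at x = 4:
  Term 0 contributes -2 + 0 · 4 = -2
  Term 1 contributes -4 + 1 · 4 = 0
  Term 2 contributes -1 + 2 · 4 = 7
  Term 3 contributes 7 + 3 · 4 = 19
p(4) = ⊕ of these = min[-2, 0, 7, 19] = -2.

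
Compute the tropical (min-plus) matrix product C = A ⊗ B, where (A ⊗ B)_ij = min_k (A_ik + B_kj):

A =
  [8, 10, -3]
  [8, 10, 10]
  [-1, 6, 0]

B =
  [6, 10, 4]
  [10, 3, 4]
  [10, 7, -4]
A ⊗ B =
  [7, 4, -7]
  [14, 13, 6]
  [5, 7, -4]

Apply the min-plus product entry-by-entry:
  C[0][0] = min over k of (A[0][0] + B[0][0] = 8 + 6 = 14, A[0][1] + B[1][0] = 10 + 10 = 20, A[0][2] + B[2][0] = -3 + 10 = 7) = 7 (attained at k = 2)
  C[0][1] = min over k of (A[0][0] + B[0][1] = 8 + 10 = 18, A[0][1] + B[1][1] = 10 + 3 = 13, A[0][2] + B[2][1] = -3 + 7 = 4) = 4 (attained at k = 2)
  C[0][2] = min over k of (A[0][0] + B[0][2] = 8 + 4 = 12, A[0][1] + B[1][2] = 10 + 4 = 14, A[0][2] + B[2][2] = -3 + -4 = -7) = -7 (attained at k = 2)
  C[1][0] = min over k of (A[1][0] + B[0][0] = 8 + 6 = 14, A[1][1] + B[1][0] = 10 + 10 = 20, A[1][2] + B[2][0] = 10 + 10 = 20) = 14 (attained at k = 0)
  C[1][1] = min over k of (A[1][0] + B[0][1] = 8 + 10 = 18, A[1][1] + B[1][1] = 10 + 3 = 13, A[1][2] + B[2][1] = 10 + 7 = 17) = 13 (attained at k = 1)
  C[1][2] = min over k of (A[1][0] + B[0][2] = 8 + 4 = 12, A[1][1] + B[1][2] = 10 + 4 = 14, A[1][2] + B[2][2] = 10 + -4 = 6) = 6 (attained at k = 2)
  C[2][0] = min over k of (A[2][0] + B[0][0] = -1 + 6 = 5, A[2][1] + B[1][0] = 6 + 10 = 16, A[2][2] + B[2][0] = 0 + 10 = 10) = 5 (attained at k = 0)
  C[2][1] = min over k of (A[2][0] + B[0][1] = -1 + 10 = 9, A[2][1] + B[1][1] = 6 + 3 = 9, A[2][2] + B[2][1] = 0 + 7 = 7) = 7 (attained at k = 2)
  C[2][2] = min over k of (A[2][0] + B[0][2] = -1 + 4 = 3, A[2][1] + B[1][2] = 6 + 4 = 10, A[2][2] + B[2][2] = 0 + -4 = -4) = -4 (attained at k = 2)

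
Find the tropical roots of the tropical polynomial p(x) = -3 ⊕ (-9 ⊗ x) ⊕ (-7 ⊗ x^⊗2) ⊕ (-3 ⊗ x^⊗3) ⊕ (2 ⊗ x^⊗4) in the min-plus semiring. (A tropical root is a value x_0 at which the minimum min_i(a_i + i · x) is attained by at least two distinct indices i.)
Roots: {-5, -4, -2, 6}

Each tropical root is a break point of the lower envelope of the lines y = a_i + i · x (there are 5 lines, with slopes 0, 1, ..., 4). Only the lines that attain the minimum somewhere contribute to roots; other lines are dominated. Here the surviving (envelope) indices are i = 4, i = 3, i = 2, i = 1, i = 0.
Intersections between consecutive envelope lines give the roots: for adjacent envelope indices i < j the intersection is x = (a_i − a_j) / (j − i). Reading off the sorted break points: {-5, -4, -2, 6}.
Verification: at each break x_0, at least two indices attain the minimum of min_i(a_i + i · x_0).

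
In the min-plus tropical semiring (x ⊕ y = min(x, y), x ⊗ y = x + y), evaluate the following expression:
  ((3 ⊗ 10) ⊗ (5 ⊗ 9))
((3 ⊗ 10) ⊗ (5 ⊗ 9)) = 27

Expand innermost to outermost. Recall ⊕ takes the minimum of its arguments and ⊗ takes their sum. Working out the expression ((3 ⊗ 10) ⊗ (5 ⊗ 9)) gives 27.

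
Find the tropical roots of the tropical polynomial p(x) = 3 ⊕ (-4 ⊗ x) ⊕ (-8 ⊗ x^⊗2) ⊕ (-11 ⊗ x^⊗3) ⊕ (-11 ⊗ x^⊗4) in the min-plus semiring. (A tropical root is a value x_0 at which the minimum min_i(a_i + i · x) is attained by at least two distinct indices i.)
Roots: {0, 3, 4, 7}

Each tropical root is a break point of the lower envelope of the lines y = a_i + i · x (there are 5 lines, with slopes 0, 1, ..., 4). Only the lines that attain the minimum somewhere contribute to roots; other lines are dominated. Here the surviving (envelope) indices are i = 4, i = 3, i = 2, i = 1, i = 0.
Intersections between consecutive envelope lines give the roots: for adjacent envelope indices i < j the intersection is x = (a_i − a_j) / (j − i). Reading off the sorted break points: {0, 3, 4, 7}.
Verification: at each break x_0, at least two indices attain the minimum of min_i(a_i + i · x_0).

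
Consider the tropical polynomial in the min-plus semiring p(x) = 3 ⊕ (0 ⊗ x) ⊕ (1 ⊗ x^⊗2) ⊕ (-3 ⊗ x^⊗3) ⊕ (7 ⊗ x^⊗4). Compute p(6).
p(6) = 3

A tropical monomial a ⊗ x^⊗i evaluates to a + i · x. Evaluating each term at x = 6:
  Term 0 contributes 3 + 0 · 6 = 3
  Term 1 contributes 0 + 1 · 6 = 6
  Term 2 contributes 1 + 2 · 6 = 13
  Term 3 contributes -3 + 3 · 6 = 15
  Term 4 contributes 7 + 4 · 6 = 31
p(6) = ⊕ of these = min[3, 6, 13, 15, 31] = 3.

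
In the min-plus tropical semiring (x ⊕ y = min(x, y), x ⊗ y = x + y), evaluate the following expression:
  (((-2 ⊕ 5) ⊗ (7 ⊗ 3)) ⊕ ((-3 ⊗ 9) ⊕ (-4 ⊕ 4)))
(((-2 ⊕ 5) ⊗ (7 ⊗ 3)) ⊕ ((-3 ⊗ 9) ⊕ (-4 ⊕ 4))) = -4

Expand innermost to outermost. Recall ⊕ takes the minimum of its arguments and ⊗ takes their sum. Working out the expression (((-2 ⊕ 5) ⊗ (7 ⊗ 3)) ⊕ ((-3 ⊗ 9) ⊕ (-4 ⊕ 4))) gives -4.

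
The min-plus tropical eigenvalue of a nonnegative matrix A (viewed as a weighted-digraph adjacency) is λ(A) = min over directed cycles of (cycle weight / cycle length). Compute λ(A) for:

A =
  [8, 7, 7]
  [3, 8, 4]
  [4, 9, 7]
λ(A) = 5

Enumerate directed cycles and compute their means (weight / length). Sample:
  cycle 0 → 0: weight = 8, length = 1, mean = 8/1 ≈ 8.000
  cycle 1 → 1: weight = 8, length = 1, mean = 8/1 ≈ 8.000
  cycle 2 → 2: weight = 7, length = 1, mean = 7/1 ≈ 7.000
  cycle 0 → 1 → 0: weight = 10, length = 2, mean = 10/2 ≈ 5.000
  cycle 0 → 2 → 0: weight = 11, length = 2, mean = 11/2 ≈ 5.500
  cycle 1 → 0 → 1: weight = 10, length = 2, mean = 10/2 ≈ 5.000
Minimum mean = 5.000, attained e.g. along the cycle 0 → 1 → 0 with weight 10 and length 2. So λ(A) = 10/2 = 5.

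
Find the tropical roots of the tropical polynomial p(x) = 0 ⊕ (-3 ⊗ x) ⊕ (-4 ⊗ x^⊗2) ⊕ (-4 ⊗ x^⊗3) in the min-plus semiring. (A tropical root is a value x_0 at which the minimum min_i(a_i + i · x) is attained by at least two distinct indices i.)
Roots: {0, 1, 3}

Each tropical root is a break point of the lower envelope of the lines y = a_i + i · x (there are 4 lines, with slopes 0, 1, ..., 3). Only the lines that attain the minimum somewhere contribute to roots; other lines are dominated. Here the surviving (envelope) indices are i = 3, i = 2, i = 1, i = 0.
Intersections between consecutive envelope lines give the roots: for adjacent envelope indices i < j the intersection is x = (a_i − a_j) / (j − i). Reading off the sorted break points: {0, 1, 3}.
Verification: at each break x_0, at least two indices attain the minimum of min_i(a_i + i · x_0).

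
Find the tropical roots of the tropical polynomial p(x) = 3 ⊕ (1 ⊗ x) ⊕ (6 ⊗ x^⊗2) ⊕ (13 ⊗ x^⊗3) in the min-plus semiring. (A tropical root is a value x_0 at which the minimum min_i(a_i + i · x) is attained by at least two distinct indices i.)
Roots: {-7, -5, 2}

Each tropical root is a break point of the lower envelope of the lines y = a_i + i · x (there are 4 lines, with slopes 0, 1, ..., 3). Only the lines that attain the minimum somewhere contribute to roots; other lines are dominated. Here the surviving (envelope) indices are i = 3, i = 2, i = 1, i = 0.
Intersections between consecutive envelope lines give the roots: for adjacent envelope indices i < j the intersection is x = (a_i − a_j) / (j − i). Reading off the sorted break points: {-7, -5, 2}.
Verification: at each break x_0, at least two indices attain the minimum of min_i(a_i + i · x_0).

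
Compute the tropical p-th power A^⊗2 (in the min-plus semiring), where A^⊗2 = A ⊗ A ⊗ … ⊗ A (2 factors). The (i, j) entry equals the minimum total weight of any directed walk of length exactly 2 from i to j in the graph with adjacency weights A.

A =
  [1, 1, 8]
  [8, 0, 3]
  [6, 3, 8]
A^⊗2 =
  [2, 1, 4]
  [8, 0, 3]
  [7, 3, 6]

Each entry (A^⊗2)_ij equals the minimum over all length-2 walks i = v_0 → v_1 → … → v_2 = j of Σ_t A[v_t][v_{t+1}]. For example, for (i, j) = (0, 2) we minimise over 3 possible intermediate vertex sequences; the minimum is 4, attained along the walk 0 → 1 → 2.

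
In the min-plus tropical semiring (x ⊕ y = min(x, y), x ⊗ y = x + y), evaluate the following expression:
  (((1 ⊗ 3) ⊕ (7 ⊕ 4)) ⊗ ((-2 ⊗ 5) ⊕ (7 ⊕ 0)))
(((1 ⊗ 3) ⊕ (7 ⊕ 4)) ⊗ ((-2 ⊗ 5) ⊕ (7 ⊕ 0))) = 4

Expand innermost to outermost. Recall ⊕ takes the minimum of its arguments and ⊗ takes their sum. Working out the expression (((1 ⊗ 3) ⊕ (7 ⊕ 4)) ⊗ ((-2 ⊗ 5) ⊕ (7 ⊕ 0))) gives 4.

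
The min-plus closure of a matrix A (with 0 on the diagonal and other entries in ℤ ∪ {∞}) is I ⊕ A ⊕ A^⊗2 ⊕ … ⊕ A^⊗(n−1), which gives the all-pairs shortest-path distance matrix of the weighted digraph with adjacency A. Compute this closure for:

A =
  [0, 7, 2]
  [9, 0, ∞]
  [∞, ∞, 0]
Closure =
  [0, 7, 2]
  [9, 0, 11]
  [∞, ∞, 0]

This is the Floyd-Warshall all-pairs shortest-path computation. For each intermediate vertex k = 0, 1, …, 2, update dist[i][j] ← min(dist[i][j], dist[i][k] + dist[k][j]). The final matrix gives, for each (i, j), the minimum total weight of any directed path from i to j (possibly empty when i = j).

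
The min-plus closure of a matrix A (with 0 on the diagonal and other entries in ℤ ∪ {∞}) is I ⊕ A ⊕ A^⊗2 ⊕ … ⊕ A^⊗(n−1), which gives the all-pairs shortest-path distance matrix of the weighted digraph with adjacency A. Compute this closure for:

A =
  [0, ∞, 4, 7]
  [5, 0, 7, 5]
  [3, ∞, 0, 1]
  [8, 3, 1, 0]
Closure =
  [0, 8, 4, 5]
  [5, 0, 6, 5]
  [3, 4, 0, 1]
  [4, 3, 1, 0]

This is the Floyd-Warshall all-pairs shortest-path computation. For each intermediate vertex k = 0, 1, …, 3, update dist[i][j] ← min(dist[i][j], dist[i][k] + dist[k][j]). The final matrix gives, for each (i, j), the minimum total weight of any directed path from i to j (possibly empty when i = j).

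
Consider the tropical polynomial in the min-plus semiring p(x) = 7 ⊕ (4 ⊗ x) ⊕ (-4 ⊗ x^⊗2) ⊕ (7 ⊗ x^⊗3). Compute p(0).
p(0) = -4

A tropical monomial a ⊗ x^⊗i evaluates to a + i · x. Evaluating each term at x = 0:
  Term 0 contributes 7 + 0 · 0 = 7
  Term 1 contributes 4 + 1 · 0 = 4
  Term 2 contributes -4 + 2 · 0 = -4
  Term 3 contributes 7 + 3 · 0 = 7
p(0) = ⊕ of these = min[7, 4, -4, 7] = -4.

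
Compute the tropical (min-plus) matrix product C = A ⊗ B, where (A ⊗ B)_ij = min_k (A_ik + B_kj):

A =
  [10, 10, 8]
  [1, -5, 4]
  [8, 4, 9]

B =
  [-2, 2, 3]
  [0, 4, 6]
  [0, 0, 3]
A ⊗ B =
  [8, 8, 11]
  [-5, -1, 1]
  [4, 8, 10]

Apply the min-plus product entry-by-entry:
  C[0][0] = min over k of (A[0][0] + B[0][0] = 10 + -2 = 8, A[0][1] + B[1][0] = 10 + 0 = 10, A[0][2] + B[2][0] = 8 + 0 = 8) = 8 (attained at k = 0)
  C[0][1] = min over k of (A[0][0] + B[0][1] = 10 + 2 = 12, A[0][1] + B[1][1] = 10 + 4 = 14, A[0][2] + B[2][1] = 8 + 0 = 8) = 8 (attained at k = 2)
  C[0][2] = min over k of (A[0][0] + B[0][2] = 10 + 3 = 13, A[0][1] + B[1][2] = 10 + 6 = 16, A[0][2] + B[2][2] = 8 + 3 = 11) = 11 (attained at k = 2)
  C[1][0] = min over k of (A[1][0] + B[0][0] = 1 + -2 = -1, A[1][1] + B[1][0] = -5 + 0 = -5, A[1][2] + B[2][0] = 4 + 0 = 4) = -5 (attained at k = 1)
  C[1][1] = min over k of (A[1][0] + B[0][1] = 1 + 2 = 3, A[1][1] + B[1][1] = -5 + 4 = -1, A[1][2] + B[2][1] = 4 + 0 = 4) = -1 (attained at k = 1)
  C[1][2] = min over k of (A[1][0] + B[0][2] = 1 + 3 = 4, A[1][1] + B[1][2] = -5 + 6 = 1, A[1][2] + B[2][2] = 4 + 3 = 7) = 1 (attained at k = 1)
  C[2][0] = min over k of (A[2][0] + B[0][0] = 8 + -2 = 6, A[2][1] + B[1][0] = 4 + 0 = 4, A[2][2] + B[2][0] = 9 + 0 = 9) = 4 (attained at k = 1)
  C[2][1] = min over k of (A[2][0] + B[0][1] = 8 + 2 = 10, A[2][1] + B[1][1] = 4 + 4 = 8, A[2][2] + B[2][1] = 9 + 0 = 9) = 8 (attained at k = 1)
  C[2][2] = min over k of (A[2][0] + B[0][2] = 8 + 3 = 11, A[2][1] + B[1][2] = 4 + 6 = 10, A[2][2] + B[2][2] = 9 + 3 = 12) = 10 (attained at k = 1)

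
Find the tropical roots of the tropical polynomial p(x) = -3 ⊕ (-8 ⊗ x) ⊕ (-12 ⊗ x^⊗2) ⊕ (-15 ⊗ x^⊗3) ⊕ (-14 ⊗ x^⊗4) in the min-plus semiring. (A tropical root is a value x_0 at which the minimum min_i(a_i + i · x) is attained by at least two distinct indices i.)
Roots: {-1, 3, 4, 5}

Each tropical root is a break point of the lower envelope of the lines y = a_i + i · x (there are 5 lines, with slopes 0, 1, ..., 4). Only the lines that attain the minimum somewhere contribute to roots; other lines are dominated. Here the surviving (envelope) indices are i = 4, i = 3, i = 2, i = 1, i = 0.
Intersections between consecutive envelope lines give the roots: for adjacent envelope indices i < j the intersection is x = (a_i − a_j) / (j − i). Reading off the sorted break points: {-1, 3, 4, 5}.
Verification: at each break x_0, at least two indices attain the minimum of min_i(a_i + i · x_0).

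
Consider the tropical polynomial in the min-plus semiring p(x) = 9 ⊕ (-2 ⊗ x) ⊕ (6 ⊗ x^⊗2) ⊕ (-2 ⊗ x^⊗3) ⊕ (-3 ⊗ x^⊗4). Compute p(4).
p(4) = 2

A tropical monomial a ⊗ x^⊗i evaluates to a + i · x. Evaluating each term at x = 4:
  Term 0 contributes 9 + 0 · 4 = 9
  Term 1 contributes -2 + 1 · 4 = 2
  Term 2 contributes 6 + 2 · 4 = 14
  Term 3 contributes -2 + 3 · 4 = 10
  Term 4 contributes -3 + 4 · 4 = 13
p(4) = ⊕ of these = min[9, 2, 14, 10, 13] = 2.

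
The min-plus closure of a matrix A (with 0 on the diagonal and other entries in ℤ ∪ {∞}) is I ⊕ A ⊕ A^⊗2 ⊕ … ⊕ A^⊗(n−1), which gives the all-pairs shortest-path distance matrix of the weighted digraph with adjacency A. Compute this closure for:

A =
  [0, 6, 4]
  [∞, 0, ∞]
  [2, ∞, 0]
Closure =
  [0, 6, 4]
  [∞, 0, ∞]
  [2, 8, 0]

This is the Floyd-Warshall all-pairs shortest-path computation. For each intermediate vertex k = 0, 1, …, 2, update dist[i][j] ← min(dist[i][j], dist[i][k] + dist[k][j]). The final matrix gives, for each (i, j), the minimum total weight of any directed path from i to j (possibly empty when i = j).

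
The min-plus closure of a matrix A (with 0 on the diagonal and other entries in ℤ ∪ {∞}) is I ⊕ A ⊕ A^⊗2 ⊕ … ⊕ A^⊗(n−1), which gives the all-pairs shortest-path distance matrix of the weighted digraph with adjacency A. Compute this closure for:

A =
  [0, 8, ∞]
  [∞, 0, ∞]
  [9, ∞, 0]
Closure =
  [0, 8, ∞]
  [∞, 0, ∞]
  [9, 17, 0]

This is the Floyd-Warshall all-pairs shortest-path computation. For each intermediate vertex k = 0, 1, …, 2, update dist[i][j] ← min(dist[i][j], dist[i][k] + dist[k][j]). The final matrix gives, for each (i, j), the minimum total weight of any directed path from i to j (possibly empty when i = j).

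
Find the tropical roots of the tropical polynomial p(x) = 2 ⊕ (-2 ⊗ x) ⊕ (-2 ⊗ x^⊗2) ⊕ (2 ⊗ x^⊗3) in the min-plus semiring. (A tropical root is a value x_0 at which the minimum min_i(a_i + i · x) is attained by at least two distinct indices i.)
Roots: {-4, 0, 4}

Each tropical root is a break point of the lower envelope of the lines y = a_i + i · x (there are 4 lines, with slopes 0, 1, ..., 3). Only the lines that attain the minimum somewhere contribute to roots; other lines are dominated. Here the surviving (envelope) indices are i = 3, i = 2, i = 1, i = 0.
Intersections between consecutive envelope lines give the roots: for adjacent envelope indices i < j the intersection is x = (a_i − a_j) / (j − i). Reading off the sorted break points: {-4, 0, 4}.
Verification: at each break x_0, at least two indices attain the minimum of min_i(a_i + i · x_0).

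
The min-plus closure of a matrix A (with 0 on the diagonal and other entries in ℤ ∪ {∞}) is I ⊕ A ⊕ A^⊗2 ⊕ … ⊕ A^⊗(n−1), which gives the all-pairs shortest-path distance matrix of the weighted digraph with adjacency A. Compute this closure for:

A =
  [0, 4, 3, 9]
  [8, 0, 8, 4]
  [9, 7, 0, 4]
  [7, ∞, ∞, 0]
Closure =
  [0, 4, 3, 7]
  [8, 0, 8, 4]
  [9, 7, 0, 4]
  [7, 11, 10, 0]

This is the Floyd-Warshall all-pairs shortest-path computation. For each intermediate vertex k = 0, 1, …, 3, update dist[i][j] ← min(dist[i][j], dist[i][k] + dist[k][j]). The final matrix gives, for each (i, j), the minimum total weight of any directed path from i to j (possibly empty when i = j).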